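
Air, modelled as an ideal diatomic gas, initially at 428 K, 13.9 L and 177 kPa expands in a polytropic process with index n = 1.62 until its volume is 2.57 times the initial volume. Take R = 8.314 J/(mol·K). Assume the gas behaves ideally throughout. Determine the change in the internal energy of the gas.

-2720 J

n = P₁V₁/(RT₁) = 177×13.9/(8.314×428) = 0.691 mol.
Polytropic n=1.62: T₂ = T₁(V₁/V₂)^(n−1) = 428×(0.389)^0.62 = 238 K; P₂ = P₁(V₁/V₂)^n = 38.4 kPa.
For an ideal gas ΔU = nCvΔT with Cv = (5/2)R = 20.8 J/(mol·K).
ΔU = 0.691×20.8×(238−428) = -2720 J.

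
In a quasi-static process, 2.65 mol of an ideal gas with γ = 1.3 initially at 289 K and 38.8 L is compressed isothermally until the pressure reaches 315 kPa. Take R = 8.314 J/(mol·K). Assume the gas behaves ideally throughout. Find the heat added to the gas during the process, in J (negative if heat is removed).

P₁ = nRT₁/V₁ = 2.65×8.314×289/38.8 = 164 kPa.
Isothermal: T stays 289 K; PV = const ⇒ V₂ = 20.2 L, P₂ = 315 kPa.
ΔU = 0 (ideal gas, T constant).
W = nRT ln(V₂/V₁) = 2.65×8.314×289×ln(0.521) = -4150 J.
Q = ΔU + W = -4150 J.

-4150 J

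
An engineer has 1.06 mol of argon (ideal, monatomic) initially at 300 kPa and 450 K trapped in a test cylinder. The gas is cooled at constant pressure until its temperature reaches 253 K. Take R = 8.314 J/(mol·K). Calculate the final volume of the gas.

V₁ = nRT₁/P₁ = 1.06×8.314×450/300 = 13.2 L.
Isobaric: P stays 300 kPa; V/T = const ⇒ T₂ = 253 K, V₂ = 7.43 L.

7.43 L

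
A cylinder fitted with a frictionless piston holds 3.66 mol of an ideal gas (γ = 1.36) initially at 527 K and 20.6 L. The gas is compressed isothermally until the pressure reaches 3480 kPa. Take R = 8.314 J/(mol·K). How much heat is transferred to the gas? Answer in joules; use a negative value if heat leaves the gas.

-24000 J

P₁ = nRT₁/V₁ = 3.66×8.314×527/20.6 = 778 kPa.
Isothermal: T stays 527 K; PV = const ⇒ V₂ = 4.61 L, P₂ = 3480 kPa.
ΔU = 0 (ideal gas, T constant).
W = nRT ln(V₂/V₁) = 3.66×8.314×527×ln(0.224) = -24000 J.
Q = ΔU + W = -24000 J.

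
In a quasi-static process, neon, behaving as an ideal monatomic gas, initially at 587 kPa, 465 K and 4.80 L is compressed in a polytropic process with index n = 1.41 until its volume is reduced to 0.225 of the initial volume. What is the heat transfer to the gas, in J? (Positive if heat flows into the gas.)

-2230 J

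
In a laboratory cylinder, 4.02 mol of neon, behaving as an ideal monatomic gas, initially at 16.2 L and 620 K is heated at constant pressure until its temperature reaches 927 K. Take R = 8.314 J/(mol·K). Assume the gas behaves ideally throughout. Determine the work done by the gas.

P₁ = nRT₁/V₁ = 4.02×8.314×620/16.2 = 1280 kPa.
Isobaric: P stays 1280 kPa; V/T = const ⇒ T₂ = 927 K, V₂ = 24.2 L.
W = PΔV = 1280×(24.2−16.2) kPa·L = 10300 J.

10300 J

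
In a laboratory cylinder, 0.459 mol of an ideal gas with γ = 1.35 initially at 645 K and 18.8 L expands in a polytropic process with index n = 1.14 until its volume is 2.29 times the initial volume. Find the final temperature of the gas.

574 K

P₁ = nRT₁/V₁ = 0.459×8.314×645/18.8 = 131 kPa.
Polytropic n=1.14: T₂ = T₁(V₁/V₂)^(n−1) = 645×(0.437)^0.14 = 574 K; P₂ = P₁(V₁/V₂)^n = 50.9 kPa.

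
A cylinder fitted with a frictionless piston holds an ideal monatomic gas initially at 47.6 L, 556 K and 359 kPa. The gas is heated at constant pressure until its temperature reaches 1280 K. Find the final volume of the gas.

110 L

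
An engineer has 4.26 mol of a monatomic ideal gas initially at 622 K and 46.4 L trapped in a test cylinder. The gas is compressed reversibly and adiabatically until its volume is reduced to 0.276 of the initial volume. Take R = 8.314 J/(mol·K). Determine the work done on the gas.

P₁ = nRT₁/V₁ = 4.26×8.314×622/46.4 = 475 kPa.
Adiabatic: TV^(γ−1) = const ⇒ T₂ = 622×(3.62)^0.667 = 1470 K; PV^γ = const ⇒ P₂ = 4060 kPa.
ΔU = nCvΔT = 4.26×12.5×(1470−622) = 44900 J.
Q = 0 for an adiabatic process, so W = −ΔU = -44900 J.
Work done on the gas = −W_by = 44900 J.

44900 J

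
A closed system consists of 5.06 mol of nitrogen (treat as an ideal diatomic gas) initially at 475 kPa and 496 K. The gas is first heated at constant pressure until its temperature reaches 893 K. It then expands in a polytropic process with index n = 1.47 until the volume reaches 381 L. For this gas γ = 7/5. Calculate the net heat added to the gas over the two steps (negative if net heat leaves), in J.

51100 J

V₁ = nRT₁/P₁ = 5.06×8.314×496/475 = 43.9 L.
Step 1 — Isobaric: P stays 475 kPa; V/T = const ⇒ T₂ = 893 K, V₂ = 79.1 L.
W = PΔV = 475×(79.1−43.9) kPa·L = 16700 J.
ΔU = nCvΔT = 5.06×20.8×(893−496) = 41800 J.
Q = ΔU + W = nCpΔT = 58500 J.
State after step 1: P = 475 kPa, V = 79.1 L, T = 893 K.
Step 2 — Polytropic n=1.47: T₂ = T₁(V₁/V₂)^(n−1) = 893×(0.208)^0.47 = 427 K; P₂ = P₁(V₁/V₂)^n = 47.1 kPa.
W = (P₁V₁−P₂V₂)/(n−1) = (475×79.1−47.1×381)/0.47 = 41800 J.
ΔU = nCvΔT = 5.06×20.8×(427−893) = -49100 J.
Q = ΔU + W = -7310 J.
Net over both steps: W = 58500 J, Q = 51100 J, ΔU = -7310 J.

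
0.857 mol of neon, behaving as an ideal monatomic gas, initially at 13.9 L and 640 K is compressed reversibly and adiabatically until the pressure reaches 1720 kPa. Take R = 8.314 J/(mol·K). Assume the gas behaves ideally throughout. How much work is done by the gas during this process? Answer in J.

P₁ = nRT₁/V₁ = 0.857×8.314×640/13.9 = 328 kPa.
Adiabatic: T₂/T₁ = (P₂/P₁)^((γ−1)/γ) ⇒ T₂ = 640×(5.24)^0.400 = 1240 K; V₂ = 5.14 L.
ΔU = nCvΔT = 0.857×12.5×(1240−640) = 6430 J.
Q = 0 for an adiabatic process, so W = −ΔU = -6430 J.

-6430 J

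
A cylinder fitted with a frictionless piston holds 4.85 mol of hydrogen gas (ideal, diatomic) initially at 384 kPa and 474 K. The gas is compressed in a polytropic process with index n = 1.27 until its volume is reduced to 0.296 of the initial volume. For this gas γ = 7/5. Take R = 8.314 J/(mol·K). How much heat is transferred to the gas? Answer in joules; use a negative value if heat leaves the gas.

V₁ = nRT₁/P₁ = 4.85×8.314×474/384 = 49.8 L.
Polytropic n=1.27: T₂ = T₁(V₁/V₂)^(n−1) = 474×(3.38)^0.27 = 658 K; P₂ = P₁(V₁/V₂)^n = 1800 kPa.
W = (P₁V₁−P₂V₂)/(n−1) = (384×49.8−1800×14.7)/0.27 = -27500 J.
ΔU = nCvΔT = 4.85×20.8×(658−474) = 18600 J.
Q = ΔU + W = -8950 J.

-8950 J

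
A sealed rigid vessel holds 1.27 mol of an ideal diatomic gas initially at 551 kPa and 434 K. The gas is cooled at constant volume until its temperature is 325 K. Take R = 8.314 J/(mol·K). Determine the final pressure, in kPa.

V₁ = nRT₁/P₁ = 1.27×8.314×434/551 = 8.32 L.
Isochoric: V stays 8.32 L; P/T = const ⇒ T₂ = 325 K, P₂ = 413 kPa.

413 kPa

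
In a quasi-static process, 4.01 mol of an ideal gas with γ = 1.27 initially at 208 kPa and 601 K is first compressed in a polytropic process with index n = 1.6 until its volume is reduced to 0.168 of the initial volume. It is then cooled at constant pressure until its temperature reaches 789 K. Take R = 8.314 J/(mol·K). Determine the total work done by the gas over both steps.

-96100 J

V₁ = nRT₁/P₁ = 4.01×8.314×601/208 = 96.3 L.
Step 1 — Polytropic n=1.6: T₂ = T₁(V₁/V₂)^(n−1) = 601×(5.95)^0.60 = 1750 K; P₂ = P₁(V₁/V₂)^n = 3610 kPa.
W = (P₁V₁−P₂V₂)/(n−1) = (208×96.3−3610×16.2)/0.60 = -64000 J.
ΔU = nCvΔT = 4.01×30.8×(1750−601) = 142000 J.
Q = ΔU + W = 78200 J.
State after step 1: P = 3610 kPa, V = 16.2 L, T = 1750 K.
Step 2 — Isobaric: P stays 3610 kPa; V/T = const ⇒ T₂ = 789 K, V₂ = 7.29 L.
W = PΔV = 3610×(7.29−16.2) kPa·L = -32100 J.
ΔU = nCvΔT = 4.01×30.8×(789−1750) = -119000 J.
Q = ΔU + W = nCpΔT = -151000 J.
Net over both steps: W = -96100 J, Q = -72900 J, ΔU = 23200 J.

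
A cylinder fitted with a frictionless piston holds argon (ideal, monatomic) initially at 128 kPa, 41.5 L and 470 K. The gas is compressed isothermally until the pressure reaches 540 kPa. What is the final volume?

Isothermal: T stays 470 K; PV = const ⇒ V₂ = 9.84 L, P₂ = 540 kPa.

9.84 L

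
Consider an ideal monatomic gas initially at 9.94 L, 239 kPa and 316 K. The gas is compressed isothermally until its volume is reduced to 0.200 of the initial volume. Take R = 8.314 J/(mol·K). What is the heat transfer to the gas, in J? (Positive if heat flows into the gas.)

-3820 J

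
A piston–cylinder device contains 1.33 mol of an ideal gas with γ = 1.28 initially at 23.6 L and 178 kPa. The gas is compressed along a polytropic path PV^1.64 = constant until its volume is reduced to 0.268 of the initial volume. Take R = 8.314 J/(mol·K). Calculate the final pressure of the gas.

T₁ = P₁V₁/(nR) = 178×23.6/(1.33×8.314) = 380 K.
Polytropic n=1.64: T₂ = T₁(V₁/V₂)^(n−1) = 380×(3.73)^0.64 = 882 K; P₂ = P₁(V₁/V₂)^n = 1540 kPa.

1540 kPa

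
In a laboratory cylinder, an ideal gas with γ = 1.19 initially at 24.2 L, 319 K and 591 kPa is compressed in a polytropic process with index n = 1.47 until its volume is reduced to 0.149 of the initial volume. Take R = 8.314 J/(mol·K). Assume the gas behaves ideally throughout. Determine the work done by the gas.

-44000 J

n = P₁V₁/(RT₁) = 591×24.2/(8.314×319) = 5.39 mol.
Polytropic n=1.47: T₂ = T₁(V₁/V₂)^(n−1) = 319×(6.71)^0.47 = 781 K; P₂ = P₁(V₁/V₂)^n = 9710 kPa.
W = (P₁V₁−P₂V₂)/(n−1) = (591×24.2−9710×3.61)/0.47 = -44000 J.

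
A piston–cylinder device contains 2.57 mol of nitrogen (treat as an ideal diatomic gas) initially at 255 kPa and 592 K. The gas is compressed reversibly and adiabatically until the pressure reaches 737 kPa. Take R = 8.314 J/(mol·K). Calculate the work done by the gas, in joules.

V₁ = nRT₁/P₁ = 2.57×8.314×592/255 = 49.6 L.
Adiabatic: T₂/T₁ = (P₂/P₁)^((γ−1)/γ) ⇒ T₂ = 592×(2.89)^0.286 = 802 K; V₂ = 23.2 L.
ΔU = nCvΔT = 2.57×20.8×(802−592) = 11200 J.
Q = 0 for an adiabatic process, so W = −ΔU = -11200 J.

-11200 J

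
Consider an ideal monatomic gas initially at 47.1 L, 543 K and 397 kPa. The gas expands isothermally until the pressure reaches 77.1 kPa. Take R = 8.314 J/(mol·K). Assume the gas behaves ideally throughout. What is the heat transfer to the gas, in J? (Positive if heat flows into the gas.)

n = P₁V₁/(RT₁) = 397×47.1/(8.314×543) = 4.14 mol.
Isothermal: T stays 543 K; PV = const ⇒ V₂ = 243 L, P₂ = 77.1 kPa.
ΔU = 0 (ideal gas, T constant).
W = nRT ln(V₂/V₁) = 4.14×8.314×543×ln(5.15) = 30600 J.
Q = ΔU + W = 30600 J.

30600 J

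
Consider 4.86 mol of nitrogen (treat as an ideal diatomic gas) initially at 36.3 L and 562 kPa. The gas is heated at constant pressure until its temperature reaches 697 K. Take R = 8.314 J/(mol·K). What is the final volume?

50.1 L

T₁ = P₁V₁/(nR) = 562×36.3/(4.86×8.314) = 505 K.
Isobaric: P stays 562 kPa; V/T = const ⇒ T₂ = 697 K, V₂ = 50.1 L.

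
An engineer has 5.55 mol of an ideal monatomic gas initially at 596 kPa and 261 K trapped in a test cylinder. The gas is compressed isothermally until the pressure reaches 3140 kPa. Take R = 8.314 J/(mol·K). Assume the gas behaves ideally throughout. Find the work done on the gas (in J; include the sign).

20000 J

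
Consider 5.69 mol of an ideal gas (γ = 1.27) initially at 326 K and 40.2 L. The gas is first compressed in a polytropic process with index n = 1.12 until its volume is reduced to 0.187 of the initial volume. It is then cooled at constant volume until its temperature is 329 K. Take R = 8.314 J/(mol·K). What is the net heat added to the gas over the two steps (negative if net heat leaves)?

P₁ = nRT₁/V₁ = 5.69×8.314×326/40.2 = 384 kPa.
Step 1 — Polytropic n=1.12: T₂ = T₁(V₁/V₂)^(n−1) = 326×(5.35)^0.12 = 399 K; P₂ = P₁(V₁/V₂)^n = 2510 kPa.
W = (P₁V₁−P₂V₂)/(n−1) = (384×40.2−2510×7.52)/0.12 = -28600 J.
ΔU = nCvΔT = 5.69×30.8×(399−326) = 12700 J.
Q = ΔU + W = -15900 J.
State after step 1: P = 2510 kPa, V = 7.52 L, T = 399 K.
Step 2 — Isochoric: V stays 7.52 L; P/T = const ⇒ T₂ = 329 K, P₂ = 2070 kPa.
W = 0 (no volume change).
ΔU = nCvΔT = 5.69×30.8×(329−399) = -12200 J.
Q = ΔU = -12200 J.
Net over both steps: W = -28600 J, Q = -28100 J, ΔU = 526 J.

-28100 J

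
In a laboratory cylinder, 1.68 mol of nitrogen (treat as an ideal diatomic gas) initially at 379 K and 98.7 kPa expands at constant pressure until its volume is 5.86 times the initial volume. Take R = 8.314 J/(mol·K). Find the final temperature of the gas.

V₁ = nRT₁/P₁ = 1.68×8.314×379/98.7 = 53.6 L.
Isobaric: P stays 98.7 kPa; V/T = const ⇒ T₂ = 2220 K, V₂ = 314 L.

2220 K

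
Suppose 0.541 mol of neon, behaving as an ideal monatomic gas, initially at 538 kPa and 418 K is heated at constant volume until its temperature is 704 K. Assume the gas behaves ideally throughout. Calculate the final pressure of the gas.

V₁ = nRT₁/P₁ = 0.541×8.314×418/538 = 3.49 L.
Isochoric: V stays 3.49 L; P/T = const ⇒ T₂ = 704 K, P₂ = 906 kPa.

906 kPa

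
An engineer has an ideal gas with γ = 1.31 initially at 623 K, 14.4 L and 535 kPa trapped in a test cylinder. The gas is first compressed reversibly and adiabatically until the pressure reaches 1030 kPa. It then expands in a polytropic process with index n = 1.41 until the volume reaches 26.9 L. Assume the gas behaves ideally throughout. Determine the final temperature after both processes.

459 K

n = P₁V₁/(RT₁) = 535×14.4/(8.314×623) = 1.49 mol.
Step 1 — Adiabatic: T₂/T₁ = (P₂/P₁)^((γ−1)/γ) ⇒ T₂ = 623×(1.93)^0.237 = 727 K; V₂ = 8.73 L.
ΔU = nCvΔT = 1.49×26.8×(727−623) = 4170 J.
Q = 0 for an adiabatic process, so W = −ΔU = -4170 J.
State after step 1: P = 1030 kPa, V = 8.73 L, T = 727 K.
Step 2 — Polytropic n=1.41: T₂ = T₁(V₁/V₂)^(n−1) = 727×(0.325)^0.41 = 459 K; P₂ = P₁(V₁/V₂)^n = 211 kPa.
W = (P₁V₁−P₂V₂)/(n−1) = (1030×8.73−211×26.9)/0.41 = 8110 J.
ΔU = nCvΔT = 1.49×26.8×(459−727) = -10700 J.
Q = ΔU + W = -2620 J.
Net over both steps: W = 3940 J, Q = -2620 J, ΔU = -6560 J.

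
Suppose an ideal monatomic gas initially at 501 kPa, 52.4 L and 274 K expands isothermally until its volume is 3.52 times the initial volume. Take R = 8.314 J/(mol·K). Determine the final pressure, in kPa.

Isothermal: T stays 274 K; PV = const ⇒ V₂ = 184 L, P₂ = 142 kPa.

142 kPa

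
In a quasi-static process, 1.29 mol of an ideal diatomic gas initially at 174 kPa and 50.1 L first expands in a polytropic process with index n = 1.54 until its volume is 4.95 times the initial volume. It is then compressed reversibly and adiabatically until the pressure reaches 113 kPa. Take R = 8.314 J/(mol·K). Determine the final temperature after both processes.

612 K

T₁ = P₁V₁/(nR) = 174×50.1/(1.29×8.314) = 813 K.
Step 1 — Polytropic n=1.54: T₂ = T₁(V₁/V₂)^(n−1) = 813×(0.202)^0.54 = 343 K; P₂ = P₁(V₁/V₂)^n = 14.8 kPa.
W = (P₁V₁−P₂V₂)/(n−1) = (174×50.1−14.8×248)/0.54 = 9340 J.
ΔU = nCvΔT = 1.29×20.8×(343−813) = -12600 J.
Q = ΔU + W = -3270 J.
State after step 1: P = 14.8 kPa, V = 248 L, T = 343 K.
Step 2 — Adiabatic: T₂/T₁ = (P₂/P₁)^((γ−1)/γ) ⇒ T₂ = 343×(7.62)^0.286 = 612 K; V₂ = 58.1 L.
ΔU = nCvΔT = 1.29×20.8×(612−343) = 7230 J.
Q = 0 for an adiabatic process, so W = −ΔU = -7230 J.
Net over both steps: W = 2110 J, Q = -3270 J, ΔU = -5380 J.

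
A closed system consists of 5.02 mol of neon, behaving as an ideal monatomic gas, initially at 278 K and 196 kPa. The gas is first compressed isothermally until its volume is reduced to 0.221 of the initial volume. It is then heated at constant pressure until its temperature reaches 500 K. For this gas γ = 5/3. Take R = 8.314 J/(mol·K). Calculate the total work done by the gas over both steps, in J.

-8250 J

V₁ = nRT₁/P₁ = 5.02×8.314×278/196 = 59.2 L.
Step 1 — Isothermal: T stays 278 K; PV = const ⇒ V₂ = 13.1 L, P₂ = 887 kPa.
ΔU = 0 (ideal gas, T constant).
W = nRT ln(V₂/V₁) = 5.02×8.314×278×ln(0.221) = -17500 J.
Q = ΔU + W = -17500 J.
State after step 1: P = 887 kPa, V = 13.1 L, T = 278 K.
Step 2 — Isobaric: P stays 887 kPa; V/T = const ⇒ T₂ = 500 K, V₂ = 23.5 L.
W = PΔV = 887×(23.5−13.1) kPa·L = 9270 J.
ΔU = nCvΔT = 5.02×12.5×(500−278) = 13900 J.
Q = ΔU + W = nCpΔT = 23200 J.
Net over both steps: W = -8250 J, Q = 5650 J, ΔU = 13900 J.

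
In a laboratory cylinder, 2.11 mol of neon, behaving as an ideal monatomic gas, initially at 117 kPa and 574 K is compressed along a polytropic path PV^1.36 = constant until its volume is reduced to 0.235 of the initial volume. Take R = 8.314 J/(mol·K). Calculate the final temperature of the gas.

967 K

V₁ = nRT₁/P₁ = 2.11×8.314×574/117 = 86.1 L.
Polytropic n=1.36: T₂ = T₁(V₁/V₂)^(n−1) = 574×(4.26)^0.36 = 967 K; P₂ = P₁(V₁/V₂)^n = 839 kPa.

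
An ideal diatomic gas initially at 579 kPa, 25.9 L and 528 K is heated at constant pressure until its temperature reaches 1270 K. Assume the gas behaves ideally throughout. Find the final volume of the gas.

Isobaric: P stays 579 kPa; V/T = const ⇒ T₂ = 1270 K, V₂ = 62.3 L.

62.3 L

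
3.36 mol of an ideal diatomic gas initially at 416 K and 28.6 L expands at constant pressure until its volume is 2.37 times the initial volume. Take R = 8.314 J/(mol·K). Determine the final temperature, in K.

986 K

P₁ = nRT₁/V₁ = 3.36×8.314×416/28.6 = 406 kPa.
Isobaric: P stays 406 kPa; V/T = const ⇒ T₂ = 986 K, V₂ = 67.8 L.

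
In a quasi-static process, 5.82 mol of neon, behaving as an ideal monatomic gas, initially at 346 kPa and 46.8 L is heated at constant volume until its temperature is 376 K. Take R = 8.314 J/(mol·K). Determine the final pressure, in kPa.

T₁ = P₁V₁/(nR) = 346×46.8/(5.82×8.314) = 335 K.
Isochoric: V stays 46.8 L; P/T = const ⇒ T₂ = 376 K, P₂ = 389 kPa.

389 kPa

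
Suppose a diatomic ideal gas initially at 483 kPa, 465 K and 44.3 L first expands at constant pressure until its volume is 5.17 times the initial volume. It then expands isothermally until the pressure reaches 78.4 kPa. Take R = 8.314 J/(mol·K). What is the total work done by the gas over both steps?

n = P₁V₁/(RT₁) = 483×44.3/(8.314×465) = 5.53 mol.
Step 1 — Isobaric: P stays 483 kPa; V/T = const ⇒ T₂ = 2400 K, V₂ = 229 L.
W = PΔV = 483×(229−44.3) kPa·L = 89200 J.
ΔU = nCvΔT = 5.53×20.8×(2400−465) = 223000 J.
Q = ΔU + W = nCpΔT = 312000 J.
State after step 1: P = 483 kPa, V = 229 L, T = 2400 K.
Step 2 — Isothermal: T stays 2400 K; PV = const ⇒ V₂ = 1410 L, P₂ = 78.4 kPa.
ΔU = 0 (ideal gas, T constant).
W = nRT ln(V₂/V₁) = 5.53×8.314×2400×ln(6.16) = 201000 J.
Q = ΔU + W = 201000 J.
Net over both steps: W = 290000 J, Q = 513000 J, ΔU = 223000 J.

290000 J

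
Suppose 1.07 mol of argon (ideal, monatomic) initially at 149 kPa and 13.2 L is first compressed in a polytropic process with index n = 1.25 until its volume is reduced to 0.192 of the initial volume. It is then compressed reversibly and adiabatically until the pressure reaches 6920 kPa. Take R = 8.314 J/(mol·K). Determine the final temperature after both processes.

T₁ = P₁V₁/(nR) = 149×13.2/(1.07×8.314) = 221 K.
Step 1 — Polytropic n=1.25: T₂ = T₁(V₁/V₂)^(n−1) = 221×(5.21)^0.25 = 334 K; P₂ = P₁(V₁/V₂)^n = 1170 kPa.
W = (P₁V₁−P₂V₂)/(n−1) = (149×13.2−1170×2.53)/0.25 = -4020 J.
ΔU = nCvΔT = 1.07×12.5×(334−221) = 1510 J.
Q = ΔU + W = -2510 J.
State after step 1: P = 1170 kPa, V = 2.53 L, T = 334 K.
Step 2 — Adiabatic: T₂/T₁ = (P₂/P₁)^((γ−1)/γ) ⇒ T₂ = 334×(5.90)^0.400 = 679 K; V₂ = 0.873 L.
ΔU = nCvΔT = 1.07×12.5×(679−334) = 4610 J.
Q = 0 for an adiabatic process, so W = −ΔU = -4610 J.
Net over both steps: W = -8630 J, Q = -2510 J, ΔU = 6120 J.

679 K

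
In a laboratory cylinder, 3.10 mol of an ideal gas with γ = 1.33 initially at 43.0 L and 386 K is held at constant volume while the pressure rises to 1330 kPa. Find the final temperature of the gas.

2220 K

P₁ = nRT₁/V₁ = 3.10×8.314×386/43.0 = 231 kPa.
Isochoric: V stays 43.0 L; P/T = const ⇒ T₂ = 2220 K, P₂ = 1330 kPa.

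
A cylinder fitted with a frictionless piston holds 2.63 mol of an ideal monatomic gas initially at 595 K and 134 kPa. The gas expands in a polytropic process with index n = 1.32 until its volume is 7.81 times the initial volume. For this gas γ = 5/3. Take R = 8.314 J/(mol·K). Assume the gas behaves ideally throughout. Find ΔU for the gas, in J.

-9410 J

V₁ = nRT₁/P₁ = 2.63×8.314×595/134 = 97.1 L.
Polytropic n=1.32: T₂ = T₁(V₁/V₂)^(n−1) = 595×(0.128)^0.32 = 308 K; P₂ = P₁(V₁/V₂)^n = 8.89 kPa.
For an ideal gas ΔU = nCvΔT with Cv = (3/2)R = 12.5 J/(mol·K).
ΔU = 2.63×12.5×(308−595) = -9410 J.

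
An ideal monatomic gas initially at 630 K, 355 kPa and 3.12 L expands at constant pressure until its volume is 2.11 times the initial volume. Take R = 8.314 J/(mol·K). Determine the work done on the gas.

-1230 J

n = P₁V₁/(RT₁) = 355×3.12/(8.314×630) = 0.211 mol.
Isobaric: P stays 355 kPa; V/T = const ⇒ T₂ = 1330 K, V₂ = 6.58 L.
W = PΔV = 355×(6.58−3.12) kPa·L = 1230 J.
Work done on the gas = −W_by = -1230 J.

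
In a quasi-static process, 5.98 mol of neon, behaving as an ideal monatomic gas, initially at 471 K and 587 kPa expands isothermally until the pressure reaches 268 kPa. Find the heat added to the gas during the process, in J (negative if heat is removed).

V₁ = nRT₁/P₁ = 5.98×8.314×471/587 = 39.9 L.
Isothermal: T stays 471 K; PV = const ⇒ V₂ = 87.4 L, P₂ = 268 kPa.
ΔU = 0 (ideal gas, T constant).
W = nRT ln(V₂/V₁) = 5.98×8.314×471×ln(2.19) = 18400 J.
Q = ΔU + W = 18400 J.

18400 J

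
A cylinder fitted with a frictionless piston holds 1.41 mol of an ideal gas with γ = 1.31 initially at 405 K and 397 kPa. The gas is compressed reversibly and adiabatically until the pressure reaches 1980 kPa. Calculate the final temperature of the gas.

592 K

V₁ = nRT₁/P₁ = 1.41×8.314×405/397 = 12.0 L.
Adiabatic: T₂/T₁ = (P₂/P₁)^((γ−1)/γ) ⇒ T₂ = 405×(4.99)^0.237 = 592 K; V₂ = 3.51 L.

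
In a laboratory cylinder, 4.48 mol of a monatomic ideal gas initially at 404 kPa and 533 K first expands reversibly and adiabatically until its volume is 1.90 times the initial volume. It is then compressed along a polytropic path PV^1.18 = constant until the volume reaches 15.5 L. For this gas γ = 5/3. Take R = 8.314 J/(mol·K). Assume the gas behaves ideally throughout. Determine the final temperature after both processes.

480 K

V₁ = nRT₁/P₁ = 4.48×8.314×533/404 = 49.1 L.
Step 1 — Adiabatic: TV^(γ−1) = const ⇒ T₂ = 533×(0.526)^0.667 = 347 K; PV^γ = const ⇒ P₂ = 139 kPa.
ΔU = nCvΔT = 4.48×12.5×(347−533) = -10400 J.
Q = 0 for an adiabatic process, so W = −ΔU = 10400 J.
State after step 1: P = 139 kPa, V = 93.4 L, T = 347 K.
Step 2 — Polytropic n=1.18: T₂ = T₁(V₁/V₂)^(n−1) = 347×(6.02)^0.18 = 480 K; P₂ = P₁(V₁/V₂)^n = 1150 kPa.
W = (P₁V₁−P₂V₂)/(n−1) = (139×93.4−1150×15.5)/0.18 = -27400 J.
ΔU = nCvΔT = 4.48×12.5×(480−347) = 7410 J.
Q = ΔU + W = -20000 J.
Net over both steps: W = -17100 J, Q = -20000 J, ΔU = -2960 J.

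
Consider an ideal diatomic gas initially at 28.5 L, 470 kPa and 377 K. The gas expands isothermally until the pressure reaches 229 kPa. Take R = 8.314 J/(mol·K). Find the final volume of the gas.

Isothermal: T stays 377 K; PV = const ⇒ V₂ = 58.5 L, P₂ = 229 kPa.

58.5 L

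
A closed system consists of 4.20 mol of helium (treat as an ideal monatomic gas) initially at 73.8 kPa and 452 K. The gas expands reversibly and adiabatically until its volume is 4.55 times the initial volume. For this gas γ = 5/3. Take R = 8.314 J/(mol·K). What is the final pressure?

5.91 kPa

V₁ = nRT₁/P₁ = 4.20×8.314×452/73.8 = 214 L.
Adiabatic: TV^(γ−1) = const ⇒ T₂ = 452×(0.220)^0.667 = 165 K; PV^γ = const ⇒ P₂ = 5.91 kPa.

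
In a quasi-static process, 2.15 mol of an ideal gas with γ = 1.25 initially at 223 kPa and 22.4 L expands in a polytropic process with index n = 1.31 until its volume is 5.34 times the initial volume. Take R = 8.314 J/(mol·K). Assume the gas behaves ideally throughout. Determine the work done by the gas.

6530 J

T₁ = P₁V₁/(nR) = 223×22.4/(2.15×8.314) = 279 K.
Polytropic n=1.31: T₂ = T₁(V₁/V₂)^(n−1) = 279×(0.187)^0.31 = 166 K; P₂ = P₁(V₁/V₂)^n = 24.8 kPa.
W = (P₁V₁−P₂V₂)/(n−1) = (223×22.4−24.8×120)/0.31 = 6530 J.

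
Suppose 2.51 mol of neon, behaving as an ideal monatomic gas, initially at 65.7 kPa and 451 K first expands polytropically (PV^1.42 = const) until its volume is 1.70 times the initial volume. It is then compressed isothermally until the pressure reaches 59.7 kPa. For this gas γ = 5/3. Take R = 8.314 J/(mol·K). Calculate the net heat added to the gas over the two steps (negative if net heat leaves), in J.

-3300 J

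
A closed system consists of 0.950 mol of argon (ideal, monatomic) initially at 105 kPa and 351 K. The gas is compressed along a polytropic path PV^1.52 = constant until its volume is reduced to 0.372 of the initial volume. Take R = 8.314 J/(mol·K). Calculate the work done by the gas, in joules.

-3580 J

V₁ = nRT₁/P₁ = 0.950×8.314×351/105 = 26.4 L.
Polytropic n=1.52: T₂ = T₁(V₁/V₂)^(n−1) = 351×(2.69)^0.52 = 587 K; P₂ = P₁(V₁/V₂)^n = 472 kPa.
W = (P₁V₁−P₂V₂)/(n−1) = (105×26.4−472×9.82)/0.52 = -3580 J.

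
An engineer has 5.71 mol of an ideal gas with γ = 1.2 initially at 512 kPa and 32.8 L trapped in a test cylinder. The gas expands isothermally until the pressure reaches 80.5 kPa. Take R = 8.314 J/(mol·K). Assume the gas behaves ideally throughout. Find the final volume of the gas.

T₁ = P₁V₁/(nR) = 512×32.8/(5.71×8.314) = 354 K.
Isothermal: T stays 354 K; PV = const ⇒ V₂ = 209 L, P₂ = 80.5 kPa.

209 L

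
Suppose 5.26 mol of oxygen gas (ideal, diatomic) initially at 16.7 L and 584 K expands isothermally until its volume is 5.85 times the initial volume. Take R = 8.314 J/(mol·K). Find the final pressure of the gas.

P₁ = nRT₁/V₁ = 5.26×8.314×584/16.7 = 1530 kPa.
Isothermal: T stays 584 K; PV = const ⇒ V₂ = 97.7 L, P₂ = 261 kPa.

261 kPa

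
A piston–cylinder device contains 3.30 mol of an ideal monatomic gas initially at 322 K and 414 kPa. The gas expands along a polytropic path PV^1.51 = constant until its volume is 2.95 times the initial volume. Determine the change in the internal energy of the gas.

-5620 J

V₁ = nRT₁/P₁ = 3.30×8.314×322/414 = 21.3 L.
Polytropic n=1.51: T₂ = T₁(V₁/V₂)^(n−1) = 322×(0.339)^0.51 = 185 K; P₂ = P₁(V₁/V₂)^n = 80.8 kPa.
For an ideal gas ΔU = nCvΔT with Cv = (3/2)R = 12.5 J/(mol·K).
ΔU = 3.30×12.5×(185−322) = -5620 J.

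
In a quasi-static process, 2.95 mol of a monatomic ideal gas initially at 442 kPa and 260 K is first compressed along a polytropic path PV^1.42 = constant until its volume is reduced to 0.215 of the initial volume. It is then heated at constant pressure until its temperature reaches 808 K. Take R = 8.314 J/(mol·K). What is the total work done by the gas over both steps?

-6120 J

V₁ = nRT₁/P₁ = 2.95×8.314×260/442 = 14.4 L.
Step 1 — Polytropic n=1.42: T₂ = T₁(V₁/V₂)^(n−1) = 260×(4.65)^0.42 = 496 K; P₂ = P₁(V₁/V₂)^n = 3920 kPa.
W = (P₁V₁−P₂V₂)/(n−1) = (442×14.4−3920×3.10)/0.42 = -13800 J.
ΔU = nCvΔT = 2.95×12.5×(496−260) = 8680 J.
Q = ΔU + W = -5100 J.
State after step 1: P = 3920 kPa, V = 3.10 L, T = 496 K.
Step 2 — Isobaric: P stays 3920 kPa; V/T = const ⇒ T₂ = 808 K, V₂ = 5.05 L.
W = PΔV = 3920×(5.05−3.10) kPa·L = 7660 J.
ΔU = nCvΔT = 2.95×12.5×(808−496) = 11500 J.
Q = ΔU + W = nCpΔT = 19100 J.
Net over both steps: W = -6120 J, Q = 14000 J, ΔU = 20200 J.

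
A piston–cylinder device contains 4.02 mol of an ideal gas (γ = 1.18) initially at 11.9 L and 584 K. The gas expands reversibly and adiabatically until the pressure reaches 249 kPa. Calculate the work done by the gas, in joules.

27100 J

P₁ = nRT₁/V₁ = 4.02×8.314×584/11.9 = 1640 kPa.
Adiabatic: T₂/T₁ = (P₂/P₁)^((γ−1)/γ) ⇒ T₂ = 584×(0.152)^0.153 = 438 K; V₂ = 58.8 L.
ΔU = nCvΔT = 4.02×46.2×(438−584) = -27100 J.
Q = 0 for an adiabatic process, so W = −ΔU = 27100 J.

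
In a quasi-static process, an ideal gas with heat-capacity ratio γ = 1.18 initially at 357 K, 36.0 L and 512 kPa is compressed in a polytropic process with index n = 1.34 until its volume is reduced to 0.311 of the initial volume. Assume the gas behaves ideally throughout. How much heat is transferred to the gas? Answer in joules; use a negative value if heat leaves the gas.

n = P₁V₁/(RT₁) = 512×36.0/(8.314×357) = 6.21 mol.
Polytropic n=1.34: T₂ = T₁(V₁/V₂)^(n−1) = 357×(3.22)^0.34 = 531 K; P₂ = P₁(V₁/V₂)^n = 2450 kPa.
W = (P₁V₁−P₂V₂)/(n−1) = (512×36.0−2450×11.2)/0.34 = -26400 J.
ΔU = nCvΔT = 6.21×46.2×(531−357) = 49900 J.
Q = ΔU + W = 23500 J.

23500 J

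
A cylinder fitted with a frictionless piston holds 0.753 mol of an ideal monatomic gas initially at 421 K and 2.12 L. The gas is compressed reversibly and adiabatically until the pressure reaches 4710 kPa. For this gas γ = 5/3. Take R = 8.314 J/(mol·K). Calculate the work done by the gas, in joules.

P₁ = nRT₁/V₁ = 0.753×8.314×421/2.12 = 1240 kPa.
Adiabatic: T₂/T₁ = (P₂/P₁)^((γ−1)/γ) ⇒ T₂ = 421×(3.79)^0.400 = 717 K; V₂ = 0.953 L.
ΔU = nCvΔT = 0.753×12.5×(717−421) = 2780 J.
Q = 0 for an adiabatic process, so W = −ΔU = -2780 J.

-2780 J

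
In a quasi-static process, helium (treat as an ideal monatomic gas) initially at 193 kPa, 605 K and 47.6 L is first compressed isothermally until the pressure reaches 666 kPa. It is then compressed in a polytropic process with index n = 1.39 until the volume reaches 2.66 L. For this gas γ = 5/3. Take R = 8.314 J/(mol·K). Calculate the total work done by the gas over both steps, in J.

-32600 J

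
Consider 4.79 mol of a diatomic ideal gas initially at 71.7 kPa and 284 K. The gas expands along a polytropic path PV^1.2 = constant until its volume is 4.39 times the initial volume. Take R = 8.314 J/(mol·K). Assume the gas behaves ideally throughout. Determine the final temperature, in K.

211 K

V₁ = nRT₁/P₁ = 4.79×8.314×284/71.7 = 158 L.
Polytropic n=1.2: T₂ = T₁(V₁/V₂)^(n−1) = 284×(0.228)^0.20 = 211 K; P₂ = P₁(V₁/V₂)^n = 12.1 kPa.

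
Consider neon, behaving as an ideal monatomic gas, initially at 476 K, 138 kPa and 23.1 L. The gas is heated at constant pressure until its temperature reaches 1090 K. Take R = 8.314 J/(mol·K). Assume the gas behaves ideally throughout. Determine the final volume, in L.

Isobaric: P stays 138 kPa; V/T = const ⇒ T₂ = 1090 K, V₂ = 52.9 L.

52.9 L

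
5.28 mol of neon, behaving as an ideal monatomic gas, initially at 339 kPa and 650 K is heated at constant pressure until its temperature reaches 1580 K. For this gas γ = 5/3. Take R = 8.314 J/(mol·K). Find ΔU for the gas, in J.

61200 J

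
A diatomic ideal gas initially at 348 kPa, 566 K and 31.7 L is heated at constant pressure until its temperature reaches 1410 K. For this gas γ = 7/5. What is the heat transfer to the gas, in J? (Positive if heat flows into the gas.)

n = P₁V₁/(RT₁) = 348×31.7/(8.314×566) = 2.34 mol.
Isobaric: P stays 348 kPa; V/T = const ⇒ T₂ = 1410 K, V₂ = 79.0 L.
W = PΔV = 348×(79.0−31.7) kPa·L = 16400 J.
ΔU = nCvΔT = 2.34×20.8×(1410−566) = 41100 J.
Q = ΔU + W = nCpΔT = 57600 J.

57600 J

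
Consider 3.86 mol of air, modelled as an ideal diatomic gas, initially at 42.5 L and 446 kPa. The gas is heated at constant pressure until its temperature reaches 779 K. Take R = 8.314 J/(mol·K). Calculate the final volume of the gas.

T₁ = P₁V₁/(nR) = 446×42.5/(3.86×8.314) = 591 K.
Isobaric: P stays 446 kPa; V/T = const ⇒ T₂ = 779 K, V₂ = 56.1 L.

56.1 L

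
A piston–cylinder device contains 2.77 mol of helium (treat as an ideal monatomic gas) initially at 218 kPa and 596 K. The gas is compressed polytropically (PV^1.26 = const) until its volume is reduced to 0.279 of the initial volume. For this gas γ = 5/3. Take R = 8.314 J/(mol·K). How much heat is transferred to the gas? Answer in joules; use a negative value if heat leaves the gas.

-12700 J

V₁ = nRT₁/P₁ = 2.77×8.314×596/218 = 63.0 L.
Polytropic n=1.26: T₂ = T₁(V₁/V₂)^(n−1) = 596×(3.58)^0.26 = 831 K; P₂ = P₁(V₁/V₂)^n = 1090 kPa.
W = (P₁V₁−P₂V₂)/(n−1) = (218×63.0−1090×17.6)/0.26 = -20800 J.
ΔU = nCvΔT = 2.77×12.5×(831−596) = 8100 J.
Q = ΔU + W = -12700 J.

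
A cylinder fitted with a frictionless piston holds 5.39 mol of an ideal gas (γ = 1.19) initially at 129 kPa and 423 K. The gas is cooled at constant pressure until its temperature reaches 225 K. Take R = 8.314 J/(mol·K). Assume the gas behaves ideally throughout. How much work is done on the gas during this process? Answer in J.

8870 J

V₁ = nRT₁/P₁ = 5.39×8.314×423/129 = 147 L.
Isobaric: P stays 129 kPa; V/T = const ⇒ T₂ = 225 K, V₂ = 78.2 L.
W = PΔV = 129×(78.2−147) kPa·L = -8870 J.
Work done on the gas = −W_by = 8870 J.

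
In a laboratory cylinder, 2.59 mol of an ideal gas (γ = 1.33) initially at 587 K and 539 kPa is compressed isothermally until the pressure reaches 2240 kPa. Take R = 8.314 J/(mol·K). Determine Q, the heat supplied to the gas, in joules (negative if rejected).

V₁ = nRT₁/P₁ = 2.59×8.314×587/539 = 23.5 L.
Isothermal: T stays 587 K; PV = const ⇒ V₂ = 5.64 L, P₂ = 2240 kPa.
ΔU = 0 (ideal gas, T constant).
W = nRT ln(V₂/V₁) = 2.59×8.314×587×ln(0.241) = -18000 J.
Q = ΔU + W = -18000 J.

-18000 J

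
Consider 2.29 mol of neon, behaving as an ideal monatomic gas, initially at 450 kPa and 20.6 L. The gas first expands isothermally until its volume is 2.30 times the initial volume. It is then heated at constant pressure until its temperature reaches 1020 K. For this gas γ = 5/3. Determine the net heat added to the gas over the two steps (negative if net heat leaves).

33100 J

T₁ = P₁V₁/(nR) = 450×20.6/(2.29×8.314) = 487 K.
Step 1 — Isothermal: T stays 487 K; PV = const ⇒ V₂ = 47.4 L, P₂ = 196 kPa.
ΔU = 0 (ideal gas, T constant).
W = nRT ln(V₂/V₁) = 2.29×8.314×487×ln(2.30) = 7720 J.
Q = ΔU + W = 7720 J.
State after step 1: P = 196 kPa, V = 47.4 L, T = 487 K.
Step 2 — Isobaric: P stays 196 kPa; V/T = const ⇒ T₂ = 1020 K, V₂ = 99.3 L.
W = PΔV = 196×(99.3−47.4) kPa·L = 10100 J.
ΔU = nCvΔT = 2.29×12.5×(1020−487) = 15200 J.
Q = ΔU + W = nCpΔT = 25400 J.
Net over both steps: W = 17900 J, Q = 33100 J, ΔU = 15200 J.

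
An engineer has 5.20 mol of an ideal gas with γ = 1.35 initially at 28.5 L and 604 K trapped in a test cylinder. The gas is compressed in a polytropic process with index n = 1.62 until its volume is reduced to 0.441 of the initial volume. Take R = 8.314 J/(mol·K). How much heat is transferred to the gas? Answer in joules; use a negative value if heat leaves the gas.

P₁ = nRT₁/V₁ = 5.20×8.314×604/28.5 = 916 kPa.
Polytropic n=1.62: T₂ = T₁(V₁/V₂)^(n−1) = 604×(2.27)^0.62 = 1000 K; P₂ = P₁(V₁/V₂)^n = 3450 kPa.
W = (P₁V₁−P₂V₂)/(n−1) = (916×28.5−3450×12.6)/0.62 = -27900 J.
ΔU = nCvΔT = 5.20×23.8×(1000−604) = 49300 J.
Q = ΔU + W = 21500 J.

21500 J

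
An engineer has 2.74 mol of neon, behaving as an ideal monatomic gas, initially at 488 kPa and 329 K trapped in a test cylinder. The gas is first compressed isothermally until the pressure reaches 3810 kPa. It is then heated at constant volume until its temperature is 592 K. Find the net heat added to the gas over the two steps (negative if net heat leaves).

-6420 J

V₁ = nRT₁/P₁ = 2.74×8.314×329/488 = 15.4 L.
Step 1 — Isothermal: T stays 329 K; PV = const ⇒ V₂ = 1.97 L, P₂ = 3810 kPa.
ΔU = 0 (ideal gas, T constant).
W = nRT ln(V₂/V₁) = 2.74×8.314×329×ln(0.128) = -15400 J.
Q = ΔU + W = -15400 J.
State after step 1: P = 3810 kPa, V = 1.97 L, T = 329 K.
Step 2 — Isochoric: V stays 1.97 L; P/T = const ⇒ T₂ = 592 K, P₂ = 6860 kPa.
W = 0 (no volume change).
ΔU = nCvΔT = 2.74×12.5×(592−329) = 8990 J.
Q = ΔU = 8990 J.
Net over both steps: W = -15400 J, Q = -6420 J, ΔU = 8990 J.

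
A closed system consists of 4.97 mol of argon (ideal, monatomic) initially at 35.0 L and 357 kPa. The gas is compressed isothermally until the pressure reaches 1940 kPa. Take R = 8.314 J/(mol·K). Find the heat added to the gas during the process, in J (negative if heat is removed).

-21200 J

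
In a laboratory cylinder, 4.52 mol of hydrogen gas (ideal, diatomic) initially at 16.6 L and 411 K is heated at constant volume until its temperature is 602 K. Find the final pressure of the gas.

1360 kPa

P₁ = nRT₁/V₁ = 4.52×8.314×411/16.6 = 930 kPa.
Isochoric: V stays 16.6 L; P/T = const ⇒ T₂ = 602 K, P₂ = 1360 kPa.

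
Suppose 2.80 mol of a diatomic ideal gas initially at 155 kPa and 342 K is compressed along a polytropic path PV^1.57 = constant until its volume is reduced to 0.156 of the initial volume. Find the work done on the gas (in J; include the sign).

V₁ = nRT₁/P₁ = 2.80×8.314×342/155 = 51.4 L.
Polytropic n=1.57: T₂ = T₁(V₁/V₂)^(n−1) = 342×(6.41)^0.57 = 986 K; P₂ = P₁(V₁/V₂)^n = 2870 kPa.
W = (P₁V₁−P₂V₂)/(n−1) = (155×51.4−2870×8.01)/0.57 = -26300 J.
Work done on the gas = −W_by = 26300 J.

26300 J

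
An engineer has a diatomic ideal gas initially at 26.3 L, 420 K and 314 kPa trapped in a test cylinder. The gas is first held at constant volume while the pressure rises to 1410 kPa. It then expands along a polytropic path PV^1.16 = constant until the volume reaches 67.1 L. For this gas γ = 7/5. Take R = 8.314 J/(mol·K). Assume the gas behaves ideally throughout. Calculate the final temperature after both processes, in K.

1620 K

n = P₁V₁/(RT₁) = 314×26.3/(8.314×420) = 2.36 mol.
Step 1 — Isochoric: V stays 26.3 L; P/T = const ⇒ T₂ = 1890 K, P₂ = 1410 kPa.
W = 0 (no volume change).
ΔU = nCvΔT = 2.36×20.8×(1890−420) = 72100 J.
Q = ΔU = 72100 J.
State after step 1: P = 1410 kPa, V = 26.3 L, T = 1890 K.
Step 2 — Polytropic n=1.16: T₂ = T₁(V₁/V₂)^(n−1) = 1890×(0.392)^0.16 = 1620 K; P₂ = P₁(V₁/V₂)^n = 476 kPa.
W = (P₁V₁−P₂V₂)/(n−1) = (1410×26.3−476×67.1)/0.16 = 32300 J.
ΔU = nCvΔT = 2.36×20.8×(1620−1890) = -12900 J.
Q = ΔU + W = 19400 J.
Net over both steps: W = 32300 J, Q = 91400 J, ΔU = 59200 J.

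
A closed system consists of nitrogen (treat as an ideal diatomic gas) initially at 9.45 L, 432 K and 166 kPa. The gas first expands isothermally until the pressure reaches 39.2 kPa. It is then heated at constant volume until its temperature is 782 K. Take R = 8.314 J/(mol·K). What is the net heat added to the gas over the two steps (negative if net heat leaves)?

5440 J

n = P₁V₁/(RT₁) = 166×9.45/(8.314×432) = 0.437 mol.
Step 1 — Isothermal: T stays 432 K; PV = const ⇒ V₂ = 40.0 L, P₂ = 39.2 kPa.
ΔU = 0 (ideal gas, T constant).
W = nRT ln(V₂/V₁) = 0.437×8.314×432×ln(4.23) = 2260 J.
Q = ΔU + W = 2260 J.
State after step 1: P = 39.2 kPa, V = 40.0 L, T = 432 K.
Step 2 — Isochoric: V stays 40.0 L; P/T = const ⇒ T₂ = 782 K, P₂ = 71.0 kPa.
W = 0 (no volume change).
ΔU = nCvΔT = 0.437×20.8×(782−432) = 3180 J.
Q = ΔU = 3180 J.
Net over both steps: W = 2260 J, Q = 5440 J, ΔU = 3180 J.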